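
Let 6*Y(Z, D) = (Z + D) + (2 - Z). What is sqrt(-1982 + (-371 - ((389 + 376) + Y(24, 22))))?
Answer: I*sqrt(3122) ≈ 55.875*I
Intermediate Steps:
Y(Z, D) = 1/3 + D/6 (Y(Z, D) = ((Z + D) + (2 - Z))/6 = ((D + Z) + (2 - Z))/6 = (2 + D)/6 = 1/3 + D/6)
sqrt(-1982 + (-371 - ((389 + 376) + Y(24, 22)))) = sqrt(-1982 + (-371 - ((389 + 376) + (1/3 + (1/6)*22)))) = sqrt(-1982 + (-371 - (765 + (1/3 + 11/3)))) = sqrt(-1982 + (-371 - (765 + 4))) = sqrt(-1982 + (-371 - 1*769)) = sqrt(-1982 + (-371 - 769)) = sqrt(-1982 - 1140) = sqrt(-3122) = I*sqrt(3122)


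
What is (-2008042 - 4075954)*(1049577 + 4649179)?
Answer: -34671208708976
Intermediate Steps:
(-2008042 - 4075954)*(1049577 + 4649179) = -6083996*5698756 = -34671208708976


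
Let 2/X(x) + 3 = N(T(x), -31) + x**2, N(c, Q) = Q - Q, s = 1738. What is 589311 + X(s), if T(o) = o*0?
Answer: 1780096968353/3020641 ≈ 5.8931e+5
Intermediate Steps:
T(o) = 0
N(c, Q) = 0
X(x) = 2/(-3 + x**2) (X(x) = 2/(-3 + (0 + x**2)) = 2/(-3 + x**2))
589311 + X(s) = 589311 + 2/(-3 + 1738**2) = 589311 + 2/(-3 + 3020644) = 589311 + 2/3020641 = 1780096968353/3020641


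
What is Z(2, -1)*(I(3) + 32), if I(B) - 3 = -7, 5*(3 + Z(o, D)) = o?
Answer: -364/5 ≈ -72.800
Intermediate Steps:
Z(o, D) = -3 + o/5
I(B) = -4 (I(B) = 3 - 7 = -4)
Z(2, -1)*(I(3) + 32) = (-3 + (⅕)*2)*(-4 + 32) = (-3 + ⅖)*28 = -13/5*28 = -364/5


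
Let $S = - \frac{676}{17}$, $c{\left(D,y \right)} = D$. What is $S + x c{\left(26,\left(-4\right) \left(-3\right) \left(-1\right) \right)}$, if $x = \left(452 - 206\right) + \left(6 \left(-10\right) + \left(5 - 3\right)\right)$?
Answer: $\frac{82420}{17} \approx 4848.2$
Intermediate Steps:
$S = - \frac{676}{17}$ ($S = \left(-676\right) \frac{1}{17} = - \frac{676}{17} \approx -39.765$)
$x = 188$ ($x = 246 + \left(-60 + 2\right) = 246 - 58 = 188$)
$S + x c{\left(26,\left(-4\right) \left(-3\right) \left(-1\right) \right)} = - \frac{676}{17} + 188 \cdot 26 = - \frac{676}{17} + 4888 = \frac{82420}{17}$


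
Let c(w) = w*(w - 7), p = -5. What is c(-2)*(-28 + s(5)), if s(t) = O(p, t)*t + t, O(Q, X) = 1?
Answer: -324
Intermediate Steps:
c(w) = w*(-7 + w)
s(t) = 2*t (s(t) = 1*t + t = t + t = 2*t)
c(-2)*(-28 + s(5)) = (-2*(-7 - 2))*(-28 + 2*5) = (-2*(-9))*(-28 + 10) = 18*(-18) = -324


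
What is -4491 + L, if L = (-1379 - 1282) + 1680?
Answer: -5472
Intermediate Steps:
L = -981 (L = -2661 + 1680 = -981)
-4491 + L = -4491 - 981 = -5472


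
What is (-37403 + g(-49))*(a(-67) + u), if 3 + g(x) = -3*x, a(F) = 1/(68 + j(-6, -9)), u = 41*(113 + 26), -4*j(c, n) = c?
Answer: -29515201217/139 ≈ -2.1234e+8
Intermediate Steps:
j(c, n) = -c/4
u = 5699 (u = 41*139 = 5699)
a(F) = 2/139 (a(F) = 1/(68 - 1/4*(-6)) = 1/(68 + 3/2) = 1/(139/2) = 2/139)
g(x) = -3 - 3*x
(-37403 + g(-49))*(a(-67) + u) = (-37403 + (-3 - 3*(-49)))*(2/139 + 5699) = (-37403 + (-3 + 147))*(792163/139) = (-37403 + 144)*(792163/139) = -37259*792163/139 = -29515201217/139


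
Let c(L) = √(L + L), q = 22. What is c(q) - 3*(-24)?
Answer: 72 + 2*√11 ≈ 78.633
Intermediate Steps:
c(L) = √2*√L (c(L) = √(2*L) = √2*√L)
c(q) - 3*(-24) = √2*√22 - 3*(-24) = 2*√11 - 1*(-72) = 2*√11 + 72 = 72 + 2*√11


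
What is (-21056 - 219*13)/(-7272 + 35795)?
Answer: -2173/2593 ≈ -0.83803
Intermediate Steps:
(-21056 - 219*13)/(-7272 + 35795) = (-21056 - 2847)/28523 = -23903*1/28523 = -2173/2593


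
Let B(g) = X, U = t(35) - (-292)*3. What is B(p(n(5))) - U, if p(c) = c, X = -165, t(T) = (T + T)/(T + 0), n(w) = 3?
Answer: -1043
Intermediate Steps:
t(T) = 2 (t(T) = (2*T)/T = 2)
U = 878 (U = 2 - (-292)*3 = 2 - 1*(-876) = 2 + 876 = 878)
B(g) = -165
B(p(n(5))) - U = -165 - 1*878 = -165 - 878 = -1043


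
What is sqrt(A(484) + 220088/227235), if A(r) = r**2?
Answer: 2*sqrt(3024008286281070)/227235 ≈ 484.00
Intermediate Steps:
sqrt(A(484) + 220088/227235) = sqrt(484**2 + 220088/227235) = sqrt(234256 + 220088*(1/227235)) = sqrt(234256 + 220088/227235) = sqrt(53231382248/227235) = 2*sqrt(3024008286281070)/227235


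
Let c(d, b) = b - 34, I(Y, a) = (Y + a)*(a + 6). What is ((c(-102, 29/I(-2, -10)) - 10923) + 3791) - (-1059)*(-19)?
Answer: -1309747/48 ≈ -27286.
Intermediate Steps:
I(Y, a) = (6 + a)*(Y + a) (I(Y, a) = (Y + a)*(6 + a) = (6 + a)*(Y + a))
c(d, b) = -34 + b
((c(-102, 29/I(-2, -10)) - 10923) + 3791) - (-1059)*(-19) = (((-34 + 29/((-10)² + 6*(-2) + 6*(-10) - 2*(-10))) - 10923) + 3791) - (-1059)*(-19) = (((-34 + 29/(100 - 12 - 60 + 20)) - 10923) + 3791) - 1*20121 = (((-34 + 29/48) - 10923) + 3791) - 20121 = ((-1603/48 - 10923) + 3791) - 20121 = (-525907/48 + 3791) - 20121 = -343939/48 - 20121 = -1309747/48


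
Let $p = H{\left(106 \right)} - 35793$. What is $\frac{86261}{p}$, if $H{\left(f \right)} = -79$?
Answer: $- \frac{86261}{35872} \approx -2.4047$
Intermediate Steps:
$p = -35872$ ($p = -79 - 35793 = -35872$)
$\frac{86261}{p} = \frac{86261}{-35872} = 86261 \left(- \frac{1}{35872}\right) = - \frac{86261}{35872}$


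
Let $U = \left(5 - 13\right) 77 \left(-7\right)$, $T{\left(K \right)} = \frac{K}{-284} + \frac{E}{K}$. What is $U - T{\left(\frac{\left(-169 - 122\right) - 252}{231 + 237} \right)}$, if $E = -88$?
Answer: $\frac{33969793415}{8019024} \approx 4236.1$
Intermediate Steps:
$T{\left(K \right)} = - \frac{88}{K} - \frac{K}{284}$ ($T{\left(K \right)} = \frac{K}{-284} - \frac{88}{K} = K \left(- \frac{1}{284}\right) - \frac{88}{K} = - \frac{K}{284} - \frac{88}{K} = - \frac{88}{K} - \frac{K}{284}$)
$U = 4312$ ($U = \left(-8\right) 77 \left(-7\right) = \left(-616\right) \left(-7\right) = 4312$)
$U - T{\left(\frac{\left(-169 - 122\right) - 252}{231 + 237} \right)} = 4312 - \left(- \frac{88}{\left(\left(-169 - 122\right) - 252\right) \frac{1}{231 + 237}} - \frac{\left(\left(-169 - 122\right) - 252\right) \frac{1}{231 + 237}}{284}\right) = 4312 - \left(- \frac{88}{\left(-291 - 252\right) \frac{1}{468}} - \frac{\left(-291 - 252\right) \frac{1}{468}}{284}\right) = 4312 - \left(- \frac{88}{\left(-543\right) \frac{1}{468}} - \frac{\left(-543\right) \frac{1}{468}}{284}\right) = 4312 - \left(- \frac{88}{- \frac{181}{156}} - - \frac{181}{44304}\right) = 4312 - \left(\left(-88\right) \left(- \frac{156}{181}\right) + \frac{181}{44304}\right) = 4312 - \left(\frac{13728}{181} + \frac{181}{44304}\right) = 4312 - \frac{608238073}{8019024} = \frac{33969793415}{8019024}$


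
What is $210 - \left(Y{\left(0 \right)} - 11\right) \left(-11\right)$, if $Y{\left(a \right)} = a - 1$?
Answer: $78$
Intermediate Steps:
$Y{\left(a \right)} = -1 + a$ ($Y{\left(a \right)} = a - 1 = -1 + a$)
$210 - \left(Y{\left(0 \right)} - 11\right) \left(-11\right) = 210 - \left(\left(-1 + 0\right) - 11\right) \left(-11\right) = 210 - \left(-1 - 11\right) \left(-11\right) = 210 - \left(-12\right) \left(-11\right) = 210 - 132 = 78$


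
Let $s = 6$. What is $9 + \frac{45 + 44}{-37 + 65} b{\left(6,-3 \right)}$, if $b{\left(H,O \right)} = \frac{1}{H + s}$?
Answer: $\frac{3113}{336} \approx 9.2649$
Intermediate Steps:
$b{\left(H,O \right)} = \frac{1}{6 + H}$ ($b{\left(H,O \right)} = \frac{1}{H + 6} = \frac{1}{6 + H}$)
$9 + \frac{45 + 44}{-37 + 65} b{\left(6,-3 \right)} = 9 + \frac{\left(45 + 44\right) \frac{1}{-37 + 65}}{6 + 6} = 9 + \frac{89 \cdot \frac{1}{28}}{12} = 9 + 89 \cdot \frac{1}{28} \cdot \frac{1}{12} = 9 + \frac{89}{28} \cdot \frac{1}{12} = 9 + \frac{89}{336} = \frac{3113}{336}$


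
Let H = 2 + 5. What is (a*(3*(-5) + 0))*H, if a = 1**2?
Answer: -105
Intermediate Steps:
a = 1
H = 7
(a*(3*(-5) + 0))*H = (1*(3*(-5) + 0))*7 = (1*(-15 + 0))*7 = (1*(-15))*7 = -15*7 = -105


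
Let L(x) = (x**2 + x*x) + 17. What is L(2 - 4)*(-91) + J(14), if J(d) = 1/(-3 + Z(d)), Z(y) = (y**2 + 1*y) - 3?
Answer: -464099/204 ≈ -2275.0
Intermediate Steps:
Z(y) = -3 + y + y**2 (Z(y) = (y**2 + y) - 3 = (y + y**2) - 3 = -3 + y + y**2)
L(x) = 17 + 2*x**2 (L(x) = (x**2 + x**2) + 17 = 2*x**2 + 17 = 17 + 2*x**2)
J(d) = 1/(-6 + d + d**2) (J(d) = 1/(-3 + (-3 + d + d**2)) = 1/(-6 + d + d**2))
L(2 - 4)*(-91) + J(14) = (17 + 2*(2 - 4)**2)*(-91) + 1/(-6 + 14 + 14**2) = (17 + 2*(-2)**2)*(-91) + 1/(-6 + 14 + 196) = (17 + 2*4)*(-91) + 1/204 = (17 + 8)*(-91) + 1/204 = 25*(-91) + 1/204 = -2275 + 1/204 = -464099/204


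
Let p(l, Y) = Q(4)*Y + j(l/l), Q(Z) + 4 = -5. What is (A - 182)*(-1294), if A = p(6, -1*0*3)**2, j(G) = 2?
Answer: 230332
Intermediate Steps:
Q(Z) = -9 (Q(Z) = -4 - 5 = -9)
p(l, Y) = 2 - 9*Y (p(l, Y) = -9*Y + 2 = 2 - 9*Y)
A = 4 (A = (2 - 9*(-1*0)*3)**2 = (2 - 0*3)**2 = (2 - 9*0)**2 = (2 + 0)**2 = 2**2 = 4)
(A - 182)*(-1294) = (4 - 182)*(-1294) = -178*(-1294) = 230332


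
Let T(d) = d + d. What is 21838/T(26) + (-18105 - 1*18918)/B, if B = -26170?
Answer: 71678207/170105 ≈ 421.38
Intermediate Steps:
T(d) = 2*d
21838/T(26) + (-18105 - 1*18918)/B = 21838/((2*26)) + (-18105 - 1*18918)/(-26170) = 21838/52 + (-18105 - 18918)*(-1/26170) = 21838*(1/52) - 37023*(-1/26170) = 10919/26 + 37023/26170 = 71678207/170105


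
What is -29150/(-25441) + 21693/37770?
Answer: 550962371/320302190 ≈ 1.7201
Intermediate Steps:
-29150/(-25441) + 21693/37770 = -29150*(-1/25441) + 21693*(1/37770) = 29150/25441 + 7231/12590 = 550962371/320302190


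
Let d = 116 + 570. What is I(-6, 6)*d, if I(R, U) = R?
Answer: -4116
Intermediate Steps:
d = 686
I(-6, 6)*d = -6*686 = -4116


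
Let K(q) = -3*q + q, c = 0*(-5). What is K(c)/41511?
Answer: 0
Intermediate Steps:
c = 0
K(q) = -2*q
K(c)/41511 = -2*0/41511 = 0*(1/41511) = 0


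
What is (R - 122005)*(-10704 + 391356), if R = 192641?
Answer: 26887734672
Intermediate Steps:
(R - 122005)*(-10704 + 391356) = (192641 - 122005)*(-10704 + 391356) = 70636*380652 = 26887734672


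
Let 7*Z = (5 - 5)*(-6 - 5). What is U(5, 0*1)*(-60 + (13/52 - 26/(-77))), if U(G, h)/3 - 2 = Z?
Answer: -54897/154 ≈ -356.47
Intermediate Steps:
Z = 0 (Z = ((5 - 5)*(-6 - 5))/7 = (0*(-11))/7 = (1/7)*0 = 0)
U(G, h) = 6 (U(G, h) = 6 + 3*0 = 6 + 0 = 6)
U(5, 0*1)*(-60 + (13/52 - 26/(-77))) = 6*(-60 + (13/52 - 26/(-77))) = 6*(-60 + (13*(1/52) - 26*(-1/77))) = 6*(-60 + (1/4 + 26/77)) = 6*(-60 + 181/308) = 6*(-18299/308) = -54897/154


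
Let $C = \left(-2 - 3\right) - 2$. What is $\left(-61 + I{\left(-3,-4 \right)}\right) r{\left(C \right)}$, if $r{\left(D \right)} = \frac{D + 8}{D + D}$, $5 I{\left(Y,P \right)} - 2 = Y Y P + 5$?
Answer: $\frac{167}{35} \approx 4.7714$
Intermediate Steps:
$C = -7$ ($C = -5 - 2 = -7$)
$I{\left(Y,P \right)} = \frac{7}{5} + \frac{P Y^{2}}{5}$ ($I{\left(Y,P \right)} = \frac{2}{5} + \frac{Y Y P + 5}{5} = \frac{2}{5} + \frac{Y^{2} P + 5}{5} = \frac{2}{5} + \frac{P Y^{2} + 5}{5} = \frac{2}{5} + \frac{5 + P Y^{2}}{5} = \frac{2}{5} + \left(1 + \frac{P Y^{2}}{5}\right) = \frac{7}{5} + \frac{P Y^{2}}{5}$)
$r{\left(D \right)} = \frac{8 + D}{2 D}$
$\left(-61 + I{\left(-3,-4 \right)}\right) r{\left(C \right)} = \left(-61 + \left(\frac{7}{5} + \frac{1}{5} \left(-4\right) \left(-3\right)^{2}\right)\right) \frac{8 - 7}{2 \left(-7\right)} = \left(-61 + \left(\frac{7}{5} + \frac{1}{5} \left(-4\right) 9\right)\right) \frac{1}{2} \left(- \frac{1}{7}\right) 1 = \left(-61 + \left(\frac{7}{5} - \frac{36}{5}\right)\right) \left(- \frac{1}{14}\right) = \left(-61 - \frac{29}{5}\right) \left(- \frac{1}{14}\right) = \left(- \frac{334}{5}\right) \left(- \frac{1}{14}\right) = \frac{167}{35}$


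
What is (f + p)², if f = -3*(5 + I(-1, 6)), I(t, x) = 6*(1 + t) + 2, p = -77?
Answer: 9604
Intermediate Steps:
I(t, x) = 8 + 6*t (I(t, x) = (6 + 6*t) + 2 = 8 + 6*t)
f = -21 (f = -3*(5 + (8 + 6*(-1))) = -3*(5 + (8 - 6)) = -3*(5 + 2) = -3*7 = -21)
(f + p)² = (-21 - 77)² = (-98)² = 9604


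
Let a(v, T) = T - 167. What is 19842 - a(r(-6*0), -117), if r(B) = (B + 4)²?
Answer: 20126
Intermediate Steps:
r(B) = (4 + B)²
a(v, T) = -167 + T
19842 - a(r(-6*0), -117) = 19842 - (-167 - 117) = 19842 - 1*(-284) = 19842 + 284 = 20126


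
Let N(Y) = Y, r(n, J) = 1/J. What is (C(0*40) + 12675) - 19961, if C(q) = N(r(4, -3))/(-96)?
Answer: -2098367/288 ≈ -7286.0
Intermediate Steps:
C(q) = 1/288 (C(q) = 1/(-3*(-96)) = -⅓*(-1/96) = 1/288)
(C(0*40) + 12675) - 19961 = (1/288 + 12675) - 19961 = 3650401/288 - 19961 = -2098367/288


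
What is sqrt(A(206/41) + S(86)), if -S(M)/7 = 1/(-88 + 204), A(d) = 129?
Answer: sqrt(433753)/58 ≈ 11.355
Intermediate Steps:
S(M) = -7/116 (S(M) = -7/(-88 + 204) = -7/116)
sqrt(A(206/41) + S(86)) = sqrt(129 - 7/116) = sqrt(14957/116) = sqrt(433753)/58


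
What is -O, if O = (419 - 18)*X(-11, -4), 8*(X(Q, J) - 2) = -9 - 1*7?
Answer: 0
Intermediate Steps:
X(Q, J) = 0 (X(Q, J) = 2 + (-9 - 1*7)/8 = 2 + (-9 - 7)/8 = 2 + (⅛)*(-16) = 2 - 2 = 0)
O = 0 (O = (419 - 18)*0 = 401*0 = 0)
-O = -1*0 = 0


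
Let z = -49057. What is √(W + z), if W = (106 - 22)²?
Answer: I*√42001 ≈ 204.94*I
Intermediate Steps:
W = 7056 (W = 84² = 7056)
√(W + z) = √(7056 - 49057) = √(-42001) = I*√42001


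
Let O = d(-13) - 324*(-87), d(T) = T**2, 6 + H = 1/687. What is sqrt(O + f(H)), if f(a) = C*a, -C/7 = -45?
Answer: 2*sqrt(346994998)/229 ≈ 162.69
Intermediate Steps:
C = 315 (C = -7*(-45) = 315)
H = -4121/687 (H = -6 + 1/687 = -4121/687 ≈ -5.9985)
f(a) = 315*a
O = 28357 (O = (-13)**2 - 324*(-87) = 169 + 28188 = 28357)
sqrt(O + f(H)) = sqrt(28357 + 315*(-4121/687)) = sqrt(28357 - 432705/229) = sqrt(6061048/229) = 2*sqrt(346994998)/229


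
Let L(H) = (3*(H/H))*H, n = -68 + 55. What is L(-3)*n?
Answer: 117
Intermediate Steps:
n = -13
L(H) = 3*H (L(H) = (3*1)*H = 3*H)
L(-3)*n = (3*(-3))*(-13) = -9*(-13) = 117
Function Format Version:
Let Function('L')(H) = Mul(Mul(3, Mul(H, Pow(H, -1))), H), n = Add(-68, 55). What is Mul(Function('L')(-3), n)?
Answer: 117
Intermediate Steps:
n = -13
Function('L')(H) = Mul(3, H) (Function('L')(H) = Mul(Mul(3, 1), H) = Mul(3, H))
Mul(Function('L')(-3), n) = Mul(Mul(3, -3), -13) = Mul(-9, -13) = 117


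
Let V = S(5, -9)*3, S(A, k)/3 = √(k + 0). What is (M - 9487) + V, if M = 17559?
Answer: 8072 + 27*I ≈ 8072.0 + 27.0*I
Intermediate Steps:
S(A, k) = 3*√k (S(A, k) = 3*√(k + 0) = 3*√k)
V = 27*I (V = (3*√(-9))*3 = (3*(3*I))*3 = (9*I)*3 = 27*I ≈ 27.0*I)
(M - 9487) + V = (17559 - 9487) + 27*I = 8072 + 27*I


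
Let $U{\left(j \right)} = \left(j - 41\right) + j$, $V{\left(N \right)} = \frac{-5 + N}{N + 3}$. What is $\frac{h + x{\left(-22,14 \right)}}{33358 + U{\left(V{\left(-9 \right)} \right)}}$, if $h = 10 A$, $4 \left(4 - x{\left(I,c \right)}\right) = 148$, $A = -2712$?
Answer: $- \frac{81459}{99965} \approx -0.81488$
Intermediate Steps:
$x{\left(I,c \right)} = -33$ ($x{\left(I,c \right)} = 4 - 37 = -33$)
$V{\left(N \right)} = \frac{-5 + N}{3 + N}$
$U{\left(j \right)} = -41 + 2 j$ ($U{\left(j \right)} = \left(-41 + j\right) + j = -41 + 2 j$)
$h = -27120$ ($h = 10 \left(-2712\right) = -27120$)
$\frac{h + x{\left(-22,14 \right)}}{33358 + U{\left(V{\left(-9 \right)} \right)}} = \frac{-27120 - 33}{33358 - \left(41 - 2 \frac{-5 - 9}{3 - 9}\right)} = - \frac{27153}{33358 - \left(41 - 2 \frac{1}{-6} \left(-14\right)\right)} = - \frac{27153}{33358 - \left(41 - 2 \left(\left(- \frac{1}{6}\right) \left(-14\right)\right)\right)} = - \frac{27153}{33358 + \left(-41 + 2 \cdot \frac{7}{3}\right)} = - \frac{27153}{33358 + \left(-41 + \frac{14}{3}\right)} = - \frac{27153}{33358 - \frac{109}{3}} = - \frac{27153}{\frac{99965}{3}} = \left(-27153\right) \frac{3}{99965} = - \frac{81459}{99965}$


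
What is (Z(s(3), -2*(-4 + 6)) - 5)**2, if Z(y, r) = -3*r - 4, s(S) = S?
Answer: 9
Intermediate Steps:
Z(y, r) = -4 - 3*r
(Z(s(3), -2*(-4 + 6)) - 5)**2 = ((-4 - (-6)*(-4 + 6)) - 5)**2 = ((-4 - (-6)*2) - 5)**2 = ((-4 - 3*(-4)) - 5)**2 = ((-4 + 12) - 5)**2 = (8 - 5)**2 = 3**2 = 9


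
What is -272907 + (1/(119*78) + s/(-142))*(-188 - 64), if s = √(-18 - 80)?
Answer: -60312453/221 + 882*I*√2/71 ≈ -2.7291e+5 + 17.568*I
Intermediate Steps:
s = 7*I*√2 (s = √(-98) = 7*I*√2 ≈ 9.8995*I)
-272907 + (1/(119*78) + s/(-142))*(-188 - 64) = -272907 + (1/(119*78) + (7*I*√2)/(-142))*(-188 - 64) = -272907 + ((1/119)*(1/78) + (7*I*√2)*(-1/142))*(-252) = -272907 + (1/9282 - 7*I*√2/142)*(-252) = -272907 + (-6/221 + 882*I*√2/71) = -60312453/221 + 882*I*√2/71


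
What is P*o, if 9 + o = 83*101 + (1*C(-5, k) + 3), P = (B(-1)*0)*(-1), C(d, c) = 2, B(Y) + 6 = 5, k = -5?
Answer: 0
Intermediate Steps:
B(Y) = -1 (B(Y) = -6 + 5 = -1)
P = 0 (P = -1*0*(-1) = 0*(-1) = 0)
o = 8379 (o = -9 + (83*101 + (1*2 + 3)) = -9 + (8383 + (2 + 3)) = -9 + (8383 + 5) = -9 + 8388 = 8379)
P*o = 0*8379 = 0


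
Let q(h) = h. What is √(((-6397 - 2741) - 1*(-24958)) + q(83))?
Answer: 3*√1767 ≈ 126.11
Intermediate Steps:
√(((-6397 - 2741) - 1*(-24958)) + q(83)) = √(((-6397 - 2741) - 1*(-24958)) + 83) = √((-9138 + 24958) + 83) = √(15820 + 83) = √15903 = 3*√1767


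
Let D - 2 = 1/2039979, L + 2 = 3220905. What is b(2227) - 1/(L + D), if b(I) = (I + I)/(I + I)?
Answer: 6570576521017/6570578560996 ≈ 1.0000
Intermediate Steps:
L = 3220903 (L = -2 + 3220905 = 3220903)
D = 4079959/2039979 (D = 2 + 1/2039979 = 4079959/2039979 ≈ 2.0000)
b(I) = 1 (b(I) = (2*I)/((2*I)) = (2*I)*(1/(2*I)) = 1)
b(2227) - 1/(L + D) = 1 - 1/(3220903 + 4079959/2039979) = 1 - 1/6570578560996/2039979 = 1 - 1*2039979/6570578560996 = 1 - 2039979/6570578560996 = 6570576521017/6570578560996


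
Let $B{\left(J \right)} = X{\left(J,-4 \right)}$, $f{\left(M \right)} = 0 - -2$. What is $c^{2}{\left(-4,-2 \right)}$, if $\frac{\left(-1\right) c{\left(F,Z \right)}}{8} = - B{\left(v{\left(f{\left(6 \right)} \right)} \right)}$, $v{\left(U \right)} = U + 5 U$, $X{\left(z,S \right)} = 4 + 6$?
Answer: $6400$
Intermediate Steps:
$f{\left(M \right)} = 2$ ($f{\left(M \right)} = 0 + 2 = 2$)
$X{\left(z,S \right)} = 10$
$v{\left(U \right)} = 6 U$
$B{\left(J \right)} = 10$
$c{\left(F,Z \right)} = 80$ ($c{\left(F,Z \right)} = - 8 \left(\left(-1\right) 10\right) = \left(-8\right) \left(-10\right) = 80$)
$c^{2}{\left(-4,-2 \right)} = 80^{2} = 6400$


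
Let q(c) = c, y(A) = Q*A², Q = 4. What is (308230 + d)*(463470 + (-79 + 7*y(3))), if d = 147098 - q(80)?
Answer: 211072548464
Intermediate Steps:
y(A) = 4*A²
d = 147018 (d = 147098 - 1*80 = 147098 - 80 = 147018)
(308230 + d)*(463470 + (-79 + 7*y(3))) = (308230 + 147018)*(463470 + (-79 + 7*(4*3²))) = 455248*(463470 + (-79 + 7*(4*9))) = 455248*(463470 + (-79 + 7*36)) = 455248*(463470 + (-79 + 252)) = 455248*(463470 + 173) = 455248*463643 = 211072548464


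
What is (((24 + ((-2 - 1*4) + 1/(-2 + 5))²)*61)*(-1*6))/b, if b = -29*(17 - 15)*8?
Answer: 30805/696 ≈ 44.260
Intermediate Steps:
b = -464 (b = -29*2*8 = -58*8 = -464)
(((24 + ((-2 - 1*4) + 1/(-2 + 5))²)*61)*(-1*6))/b = (((24 + ((-2 - 1*4) + 1/(-2 + 5))²)*61)*(-1*6))/(-464) = (((24 + ((-2 - 4) + 1/3)²)*61)*(-6))*(-1/464) = (((24 + (-6 + ⅓)²)*61)*(-6))*(-1/464) = (((24 + (-17/3)²)*61)*(-6))*(-1/464) = (((24 + 289/9)*61)*(-6))*(-1/464) = (((505/9)*61)*(-6))*(-1/464) = ((30805/9)*(-6))*(-1/464) = -61610/3*(-1/464) = 30805/696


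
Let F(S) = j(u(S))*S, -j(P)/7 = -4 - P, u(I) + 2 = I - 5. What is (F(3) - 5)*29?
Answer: -145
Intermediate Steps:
u(I) = -7 + I (u(I) = -2 + (I - 5) = -2 + (-5 + I) = -7 + I)
j(P) = 28 + 7*P (j(P) = -7*(-4 - P) = 28 + 7*P)
F(S) = S*(-21 + 7*S) (F(S) = (28 + 7*(-7 + S))*S = (28 + (-49 + 7*S))*S = (-21 + 7*S)*S = S*(-21 + 7*S))
(F(3) - 5)*29 = (7*3*(-3 + 3) - 5)*29 = (7*3*0 - 5)*29 = (0 - 5)*29 = -5*29 = -145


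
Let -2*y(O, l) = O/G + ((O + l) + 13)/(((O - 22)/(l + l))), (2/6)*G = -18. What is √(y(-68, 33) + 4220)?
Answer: √8527890/45 ≈ 64.895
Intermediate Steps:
G = -54 (G = 3*(-18) = -54)
y(O, l) = O/108 - l*(13 + O + l)/(-22 + O) (y(O, l) = -(O/(-54) + ((O + l) + 13)/(((O - 22)/(l + l))))/2 = -(O*(-1/54) + (13 + O + l)/(((-22 + O)/((2*l)))))/2 = -(-O/54 + (13 + O + l)/(((-22 + O)*(1/(2*l)))))/2 = -(-O/54 + (13 + O + l)/(((-22 + O)/(2*l))))/2 = -(-O/54 + (13 + O + l)*(2*l/(-22 + O)))/2 = -(-O/54 + 2*l*(13 + O + l)/(-22 + O))/2 = O/108 - l*(13 + O + l)/(-22 + O))
√(y(-68, 33) + 4220) = √((-1*33² - 13*33 - 11/54*(-68) + (1/108)*(-68)² - 1*(-68)*33)/(-22 - 68) + 4220) = √((-1*1089 - 429 + 374/27 + (1/108)*4624 + 2244)/(-90) + 4220) = √(-(-1089 - 429 + 374/27 + 1156/27 + 2244)/90 + 4220) = √(-1/90*2348/3 + 4220) = √(-1174/135 + 4220) = √(568526/135) = √8527890/45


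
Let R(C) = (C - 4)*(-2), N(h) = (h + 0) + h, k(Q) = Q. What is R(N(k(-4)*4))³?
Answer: 373248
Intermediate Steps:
N(h) = 2*h (N(h) = h + h = 2*h)
R(C) = 8 - 2*C (R(C) = (-4 + C)*(-2) = 8 - 2*C)
R(N(k(-4)*4))³ = (8 - 4*(-4*4))³ = (8 - 4*(-16))³ = (8 - 2*(-32))³ = (8 + 64)³ = 72³ = 373248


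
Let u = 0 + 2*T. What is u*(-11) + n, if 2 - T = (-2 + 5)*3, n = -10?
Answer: 144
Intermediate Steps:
T = -7 (T = 2 - (-2 + 5)*3 = 2 - 3*3 = 2 - 1*9 = 2 - 9 = -7)
u = -14 (u = 0 + 2*(-7) = 0 - 14 = -14)
u*(-11) + n = -14*(-11) - 10 = 154 - 10 = 144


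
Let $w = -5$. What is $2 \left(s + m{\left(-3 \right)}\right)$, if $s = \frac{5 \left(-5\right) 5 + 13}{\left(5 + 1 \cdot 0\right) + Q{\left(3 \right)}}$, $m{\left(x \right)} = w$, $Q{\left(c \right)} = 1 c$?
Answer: $-38$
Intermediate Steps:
$Q{\left(c \right)} = c$
$m{\left(x \right)} = -5$
$s = -14$ ($s = \frac{5 \left(-5\right) 5 + 13}{\left(5 + 1 \cdot 0\right) + 3} = \frac{\left(-25\right) 5 + 13}{\left(5 + 0\right) + 3} = \frac{-125 + 13}{5 + 3} = - \frac{112}{8} = \left(-112\right) \frac{1}{8} = -14$)
$2 \left(s + m{\left(-3 \right)}\right) = 2 \left(-14 - 5\right) = 2 \left(-19\right) = -38$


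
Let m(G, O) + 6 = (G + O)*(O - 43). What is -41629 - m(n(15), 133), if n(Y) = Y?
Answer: -54943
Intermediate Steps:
m(G, O) = -6 + (-43 + O)*(G + O) (m(G, O) = -6 + (G + O)*(O - 43) = -6 + (G + O)*(-43 + O) = -6 + (-43 + O)*(G + O))
-41629 - m(n(15), 133) = -41629 - (-6 + 133² - 43*15 - 43*133 + 15*133) = -41629 - (-6 + 17689 - 645 - 5719 + 1995) = -41629 - 1*13314 = -41629 - 13314 = -54943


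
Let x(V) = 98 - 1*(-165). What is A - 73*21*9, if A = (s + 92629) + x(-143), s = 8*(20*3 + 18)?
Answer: 79719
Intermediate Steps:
x(V) = 263 (x(V) = 98 + 165 = 263)
s = 624 (s = 8*(60 + 18) = 8*78 = 624)
A = 93516 (A = (624 + 92629) + 263 = 93253 + 263 = 93516)
A - 73*21*9 = 93516 - 73*21*9 = 93516 - 1533*9 = 93516 - 1*13797 = 93516 - 13797 = 79719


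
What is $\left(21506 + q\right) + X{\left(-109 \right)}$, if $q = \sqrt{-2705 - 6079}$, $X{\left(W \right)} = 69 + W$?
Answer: $21466 + 12 i \sqrt{61} \approx 21466.0 + 93.723 i$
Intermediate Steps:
$q = 12 i \sqrt{61}$ ($q = \sqrt{-8784} = 12 i \sqrt{61} \approx 93.723 i$)
$\left(21506 + q\right) + X{\left(-109 \right)} = \left(21506 + 12 i \sqrt{61}\right) + \left(69 - 109\right) = \left(21506 + 12 i \sqrt{61}\right) - 40 = 21466 + 12 i \sqrt{61}$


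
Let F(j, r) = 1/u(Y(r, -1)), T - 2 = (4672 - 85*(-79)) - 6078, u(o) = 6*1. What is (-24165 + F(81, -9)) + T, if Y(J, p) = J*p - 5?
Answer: -113123/6 ≈ -18854.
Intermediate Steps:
Y(J, p) = -5 + J*p
u(o) = 6
T = 5311 (T = 2 + ((4672 - 85*(-79)) - 6078) = 2 + ((4672 + 6715) - 6078) = 2 + (11387 - 6078) = 2 + 5309 = 5311)
F(j, r) = 1/6
(-24165 + F(81, -9)) + T = (-24165 + 1/6) + 5311 = -144989/6 + 5311 = -113123/6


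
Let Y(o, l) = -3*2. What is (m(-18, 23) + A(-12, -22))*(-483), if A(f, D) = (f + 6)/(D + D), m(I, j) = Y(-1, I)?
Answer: 62307/22 ≈ 2832.1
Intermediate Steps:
Y(o, l) = -6
m(I, j) = -6
A(f, D) = (6 + f)/(2*D) (A(f, D) = (6 + f)/((2*D)) = (6 + f)*(1/(2*D)) = (6 + f)/(2*D))
(m(-18, 23) + A(-12, -22))*(-483) = (-6 + (½)*(6 - 12)/(-22))*(-483) = (-6 + (½)*(-1/22)*(-6))*(-483) = (-6 + 3/22)*(-483) = -129/22*(-483) = 62307/22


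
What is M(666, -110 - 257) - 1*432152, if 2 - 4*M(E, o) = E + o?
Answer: -1728905/4 ≈ -4.3223e+5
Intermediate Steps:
M(E, o) = ½ - E/4 - o/4 (M(E, o) = ½ - (E + o)/4 = ½ + (-E/4 - o/4) = ½ - E/4 - o/4)
M(666, -110 - 257) - 1*432152 = (½ - ¼*666 - (-110 - 257)/4) - 1*432152 = (½ - 333/2 - ¼*(-367)) - 432152 = (½ - 333/2 + 367/4) - 432152 = -297/4 - 432152 = -1728905/4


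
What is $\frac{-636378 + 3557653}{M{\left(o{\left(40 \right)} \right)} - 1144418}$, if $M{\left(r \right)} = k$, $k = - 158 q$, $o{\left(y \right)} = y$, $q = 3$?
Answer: $- \frac{417325}{163556} \approx -2.5516$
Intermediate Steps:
$k = -474$ ($k = \left(-158\right) 3 = -474$)
$M{\left(r \right)} = -474$
$\frac{-636378 + 3557653}{M{\left(o{\left(40 \right)} \right)} - 1144418} = \frac{-636378 + 3557653}{-474 - 1144418} = \frac{2921275}{-1144892} = 2921275 \left(- \frac{1}{1144892}\right) = - \frac{417325}{163556}$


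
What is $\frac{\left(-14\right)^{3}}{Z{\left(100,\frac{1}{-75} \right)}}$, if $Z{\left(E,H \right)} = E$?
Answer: $- \frac{686}{25} \approx -27.44$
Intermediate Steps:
$\frac{\left(-14\right)^{3}}{Z{\left(100,\frac{1}{-75} \right)}} = \frac{\left(-14\right)^{3}}{100} = \left(-2744\right) \frac{1}{100} = - \frac{686}{25}$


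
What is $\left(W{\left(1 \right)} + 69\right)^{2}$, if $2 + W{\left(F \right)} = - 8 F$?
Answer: $3481$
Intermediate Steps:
$W{\left(F \right)} = -2 - 8 F$
$\left(W{\left(1 \right)} + 69\right)^{2} = \left(\left(-2 - 8\right) + 69\right)^{2} = \left(-10 + 69\right)^{2} = 59^{2} = 3481$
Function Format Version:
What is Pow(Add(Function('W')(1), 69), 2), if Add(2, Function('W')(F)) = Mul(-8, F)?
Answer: 3481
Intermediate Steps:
Function('W')(F) = Add(-2, Mul(-8, F))
Pow(Add(Function('W')(1), 69), 2) = Pow(Add(Add(-2, Mul(-8, 1)), 69), 2) = Pow(Add(Add(-2, -8), 69), 2) = Pow(Add(-10, 69), 2) = Pow(59, 2) = 3481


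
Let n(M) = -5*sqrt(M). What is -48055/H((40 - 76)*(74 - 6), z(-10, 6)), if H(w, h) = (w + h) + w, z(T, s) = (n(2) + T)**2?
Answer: 114034515/11252258 + 1201375*sqrt(2)/5626129 ≈ 10.436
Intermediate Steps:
z(T, s) = (T - 5*sqrt(2))**2 (z(T, s) = (-5*sqrt(2) + T)**2 = (T - 5*sqrt(2))**2)
H(w, h) = h + 2*w (H(w, h) = (h + w) + w = h + 2*w)
-48055/H((40 - 76)*(74 - 6), z(-10, 6)) = -48055/((-10 - 5*sqrt(2))**2 + 2*((40 - 76)*(74 - 6))) = -48055/((-10 - 5*sqrt(2))**2 + 2*(-36*68)) = -48055/((-10 - 5*sqrt(2))**2 + 2*(-2448)) = -48055/((-10 - 5*sqrt(2))**2 - 4896) = -48055/(-4896 + (-10 - 5*sqrt(2))**2)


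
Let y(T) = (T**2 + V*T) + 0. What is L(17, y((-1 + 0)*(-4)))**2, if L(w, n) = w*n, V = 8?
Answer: 665856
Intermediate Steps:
y(T) = T**2 + 8*T (y(T) = (T**2 + 8*T) + 0 = T**2 + 8*T)
L(w, n) = n*w
L(17, y((-1 + 0)*(-4)))**2 = ((((-1 + 0)*(-4))*(8 + (-1 + 0)*(-4)))*17)**2 = (((-1*(-4))*(8 - 1*(-4)))*17)**2 = ((4*(8 + 4))*17)**2 = ((4*12)*17)**2 = (48*17)**2 = 816**2 = 665856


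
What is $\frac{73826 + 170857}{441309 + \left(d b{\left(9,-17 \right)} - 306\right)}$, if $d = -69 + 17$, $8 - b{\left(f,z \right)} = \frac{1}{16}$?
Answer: $\frac{978732}{1762361} \approx 0.55535$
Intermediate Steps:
$b{\left(f,z \right)} = \frac{127}{16}$ ($b{\left(f,z \right)} = 8 - \frac{1}{16} = \frac{127}{16}$)
$d = -52$
$\frac{73826 + 170857}{441309 + \left(d b{\left(9,-17 \right)} - 306\right)} = \frac{73826 + 170857}{441309 - \frac{2875}{4}} = \frac{244683}{441309 - \frac{2875}{4}} = \frac{244683}{\frac{1762361}{4}} = 244683 \cdot \frac{4}{1762361} = \frac{978732}{1762361}$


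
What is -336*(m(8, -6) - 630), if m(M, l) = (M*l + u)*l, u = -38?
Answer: 38304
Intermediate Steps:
m(M, l) = l*(-38 + M*l) (m(M, l) = (M*l - 38)*l = (-38 + M*l)*l = l*(-38 + M*l))
-336*(m(8, -6) - 630) = -336*(-6*(-38 + 8*(-6)) - 630) = -336*(-6*(-38 - 48) - 630) = -336*(-6*(-86) - 630) = -336*(516 - 630) = -336*(-114) = 38304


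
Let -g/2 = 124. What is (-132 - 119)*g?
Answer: 62248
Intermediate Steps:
g = -248 (g = -2*124 = -248)
(-132 - 119)*g = (-132 - 119)*(-248) = -251*(-248) = 62248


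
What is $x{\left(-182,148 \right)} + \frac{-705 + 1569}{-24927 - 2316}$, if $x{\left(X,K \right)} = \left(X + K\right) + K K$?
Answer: $\frac{22066798}{1009} \approx 21870.0$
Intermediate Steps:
$x{\left(X,K \right)} = K + X + K^{2}$ ($x{\left(X,K \right)} = \left(K + X\right) + K^{2} = K + X + K^{2}$)
$x{\left(-182,148 \right)} + \frac{-705 + 1569}{-24927 - 2316} = \left(148 - 182 + 148^{2}\right) + \frac{-705 + 1569}{-24927 - 2316} = \left(148 - 182 + 21904\right) + \frac{864}{-27243} = 21870 + 864 \left(- \frac{1}{27243}\right) = 21870 - \frac{32}{1009} = \frac{22066798}{1009}$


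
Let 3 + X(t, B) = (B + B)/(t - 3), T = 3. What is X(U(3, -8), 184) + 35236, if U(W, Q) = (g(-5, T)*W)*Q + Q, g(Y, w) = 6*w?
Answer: 15607851/443 ≈ 35232.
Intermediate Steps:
U(W, Q) = Q + 18*Q*W (U(W, Q) = ((6*3)*W)*Q + Q = (18*W)*Q + Q = 18*Q*W + Q = Q + 18*Q*W)
X(t, B) = -3 + 2*B/(-3 + t) (X(t, B) = -3 + (B + B)/(t - 3) = -3 + (2*B)/(-3 + t) = -3 + 2*B/(-3 + t))
X(U(3, -8), 184) + 35236 = (9 - (-24)*(1 + 18*3) + 2*184)/(-3 - 8*(1 + 18*3)) + 35236 = (9 - (-24)*(1 + 54) + 368)/(-3 - 8*(1 + 54)) + 35236 = (9 - (-24)*55 + 368)/(-3 - 8*55) + 35236 = (9 - 3*(-440) + 368)/(-3 - 440) + 35236 = (9 + 1320 + 368)/(-443) + 35236 = -1/443*1697 + 35236 = -1697/443 + 35236 = 15607851/443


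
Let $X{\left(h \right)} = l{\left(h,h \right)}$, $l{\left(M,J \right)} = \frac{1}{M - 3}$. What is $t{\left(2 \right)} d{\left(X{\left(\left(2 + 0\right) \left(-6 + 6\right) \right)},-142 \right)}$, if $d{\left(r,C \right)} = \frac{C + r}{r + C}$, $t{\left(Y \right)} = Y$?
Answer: $2$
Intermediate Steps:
$l{\left(M,J \right)} = \frac{1}{-3 + M}$
$X{\left(h \right)} = \frac{1}{-3 + h}$
$d{\left(r,C \right)} = 1$ ($d{\left(r,C \right)} = \frac{C + r}{C + r} = 1$)
$t{\left(2 \right)} d{\left(X{\left(\left(2 + 0\right) \left(-6 + 6\right) \right)},-142 \right)} = 2 \cdot 1 = 2$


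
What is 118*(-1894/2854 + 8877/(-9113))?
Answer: -2513103820/13004251 ≈ -193.25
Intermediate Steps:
118*(-1894/2854 + 8877/(-9113)) = 118*(-1894*1/2854 + 8877*(-1/9113)) = 118*(-947/1427 - 8877/9113) = 118*(-21297490/13004251) = -2513103820/13004251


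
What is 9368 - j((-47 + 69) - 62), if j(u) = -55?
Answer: 9423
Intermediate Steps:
9368 - j((-47 + 69) - 62) = 9368 - 1*(-55) = 9368 + 55 = 9423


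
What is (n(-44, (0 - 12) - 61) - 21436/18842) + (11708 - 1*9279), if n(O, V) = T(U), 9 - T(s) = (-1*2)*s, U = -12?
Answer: 22731576/9421 ≈ 2412.9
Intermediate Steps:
T(s) = 9 + 2*s (T(s) = 9 - (-1*2)*s = 9 - (-2)*s = 9 + 2*s)
n(O, V) = -15 (n(O, V) = 9 + 2*(-12) = 9 - 24 = -15)
(n(-44, (0 - 12) - 61) - 21436/18842) + (11708 - 1*9279) = (-15 - 21436/18842) + (11708 - 1*9279) = (-15 - 21436*1/18842) + (11708 - 9279) = (-15 - 10718/9421) + 2429 = -152033/9421 + 2429 = 22731576/9421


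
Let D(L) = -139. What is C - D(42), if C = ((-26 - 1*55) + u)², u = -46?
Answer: 16268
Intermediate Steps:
C = 16129 (C = ((-26 - 1*55) - 46)² = ((-26 - 55) - 46)² = (-81 - 46)² = (-127)² = 16129)
C - D(42) = 16129 - 1*(-139) = 16129 + 139 = 16268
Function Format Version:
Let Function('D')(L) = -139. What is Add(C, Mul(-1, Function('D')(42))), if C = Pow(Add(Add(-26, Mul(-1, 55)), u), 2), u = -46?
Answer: 16268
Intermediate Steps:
C = 16129 (C = Pow(Add(Add(-26, Mul(-1, 55)), -46), 2) = Pow(Add(Add(-26, -55), -46), 2) = Pow(Add(-81, -46), 2) = Pow(-127, 2) = 16129)
Add(C, Mul(-1, Function('D')(42))) = Add(16129, Mul(-1, -139)) = Add(16129, 139) = 16268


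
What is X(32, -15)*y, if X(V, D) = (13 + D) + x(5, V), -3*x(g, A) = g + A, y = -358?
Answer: 15394/3 ≈ 5131.3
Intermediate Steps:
x(g, A) = -A/3 - g/3 (x(g, A) = -(g + A)/3 = -(A + g)/3 = -A/3 - g/3)
X(V, D) = 34/3 + D - V/3 (X(V, D) = (13 + D) + (-V/3 - ⅓*5) = (13 + D) + (-V/3 - 5/3) = (13 + D) + (-5/3 - V/3) = 34/3 + D - V/3)
X(32, -15)*y = (34/3 - 15 - ⅓*32)*(-358) = (34/3 - 15 - 32/3)*(-358) = -43/3*(-358) = 15394/3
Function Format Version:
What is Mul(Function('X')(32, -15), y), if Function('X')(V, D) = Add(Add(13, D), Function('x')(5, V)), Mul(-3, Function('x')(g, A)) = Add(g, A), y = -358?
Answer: Rational(15394, 3) ≈ 5131.3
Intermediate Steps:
Function('x')(g, A) = Add(Mul(Rational(-1, 3), A), Mul(Rational(-1, 3), g)) (Function('x')(g, A) = Mul(Rational(-1, 3), Add(g, A)) = Mul(Rational(-1, 3), Add(A, g)) = Add(Mul(Rational(-1, 3), A), Mul(Rational(-1, 3), g)))
Function('X')(V, D) = Add(Rational(34, 3), D, Mul(Rational(-1, 3), V)) (Function('X')(V, D) = Add(Add(13, D), Add(Mul(Rational(-1, 3), V), Mul(Rational(-1, 3), 5))) = Add(Add(13, D), Add(Mul(Rational(-1, 3), V), Rational(-5, 3))) = Add(Add(13, D), Add(Rational(-5, 3), Mul(Rational(-1, 3), V))) = Add(Rational(34, 3), D, Mul(Rational(-1, 3), V)))
Mul(Function('X')(32, -15), y) = Mul(Add(Rational(34, 3), -15, Mul(Rational(-1, 3), 32)), -358) = Mul(Add(Rational(34, 3), -15, Rational(-32, 3)), -358) = Mul(Rational(-43, 3), -358) = Rational(15394, 3)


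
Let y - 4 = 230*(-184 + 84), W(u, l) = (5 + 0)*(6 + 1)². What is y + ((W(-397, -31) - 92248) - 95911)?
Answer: -210910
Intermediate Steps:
W(u, l) = 245 (W(u, l) = 5*7² = 5*49 = 245)
y = -22996 (y = 4 + 230*(-184 + 84) = 4 + 230*(-100) = 4 - 23000 = -22996)
y + ((W(-397, -31) - 92248) - 95911) = -22996 + ((245 - 92248) - 95911) = -22996 + (-92003 - 95911) = -22996 - 187914 = -210910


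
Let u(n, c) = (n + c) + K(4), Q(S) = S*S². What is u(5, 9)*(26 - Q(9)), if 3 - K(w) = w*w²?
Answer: 33041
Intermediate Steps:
K(w) = 3 - w³ (K(w) = 3 - w*w² = 3 - w³)
Q(S) = S³
u(n, c) = -61 + c + n (u(n, c) = (n + c) + (3 - 1*4³) = (c + n) + (3 - 1*64) = (c + n) + (3 - 64) = (c + n) - 61 = -61 + c + n)
u(5, 9)*(26 - Q(9)) = (-61 + 9 + 5)*(26 - 1*9³) = -47*(26 - 1*729) = -47*(26 - 729) = -47*(-703) = 33041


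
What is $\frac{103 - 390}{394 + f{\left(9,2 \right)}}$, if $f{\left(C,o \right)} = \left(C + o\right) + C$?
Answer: $- \frac{287}{414} \approx -0.69324$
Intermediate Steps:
$f{\left(C,o \right)} = o + 2 C$
$\frac{103 - 390}{394 + f{\left(9,2 \right)}} = \frac{103 - 390}{394 + \left(2 + 2 \cdot 9\right)} = - \frac{287}{394 + \left(2 + 18\right)} = - \frac{287}{394 + 20} = - \frac{287}{414}$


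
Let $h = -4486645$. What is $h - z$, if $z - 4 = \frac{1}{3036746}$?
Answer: $- \frac{13624813404155}{3036746} \approx -4.4866 \cdot 10^{6}$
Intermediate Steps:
$z = \frac{12146985}{3036746}$ ($z = 4 + \frac{1}{3036746} = \frac{12146985}{3036746} \approx 4.0$)
$h - z = -4486645 - \frac{12146985}{3036746} = - \frac{13624813404155}{3036746}$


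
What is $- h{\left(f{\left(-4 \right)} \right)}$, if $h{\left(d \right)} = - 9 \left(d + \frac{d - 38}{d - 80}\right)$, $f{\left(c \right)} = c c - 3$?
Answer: $\frac{8064}{67} \approx 120.36$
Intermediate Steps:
$f{\left(c \right)} = -3 + c^{2}$ ($f{\left(c \right)} = c^{2} - 3 = -3 + c^{2}$)
$h{\left(d \right)} = - 9 d - \frac{9 \left(-38 + d\right)}{-80 + d}$ ($h{\left(d \right)} = - 9 \left(d + \frac{-38 + d}{-80 + d}\right) = - 9 d - \frac{9 \left(-38 + d\right)}{-80 + d}$)
$- h{\left(f{\left(-4 \right)} \right)} = - \frac{9 \left(38 - \left(-3 + \left(-4\right)^{2}\right)^{2} + 79 \left(-3 + \left(-4\right)^{2}\right)\right)}{-80 - \left(3 - \left(-4\right)^{2}\right)} = - \frac{9 \left(38 - \left(-3 + 16\right)^{2} + 79 \left(-3 + 16\right)\right)}{-80 + \left(-3 + 16\right)} = - \frac{9 \left(38 - 13^{2} + 79 \cdot 13\right)}{-80 + 13} = - \frac{9 \left(38 - 169 + 1027\right)}{-67} = - \frac{9 \left(-1\right) \left(38 - 169 + 1027\right)}{67} = - \frac{9 \left(-1\right) 896}{67} = \left(-1\right) \left(- \frac{8064}{67}\right) = \frac{8064}{67}$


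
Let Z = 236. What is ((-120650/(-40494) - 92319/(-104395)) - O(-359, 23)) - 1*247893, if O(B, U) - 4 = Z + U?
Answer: -524515588256972/2113685565 ≈ -2.4815e+5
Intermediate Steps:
O(B, U) = 240 + U (O(B, U) = 4 + (236 + U) = 240 + U)
((-120650/(-40494) - 92319/(-104395)) - O(-359, 23)) - 1*247893 = ((-120650/(-40494) - 92319/(-104395)) - (240 + 23)) - 1*247893 = ((-120650*(-1/40494) - 92319*(-1/104395)) - 1*263) - 247893 = ((60325/20247 + 92319/104395) - 263) - 247893 = (8166811168/2113685565 - 263) - 247893 = -547732492427/2113685565 - 247893 = -524515588256972/2113685565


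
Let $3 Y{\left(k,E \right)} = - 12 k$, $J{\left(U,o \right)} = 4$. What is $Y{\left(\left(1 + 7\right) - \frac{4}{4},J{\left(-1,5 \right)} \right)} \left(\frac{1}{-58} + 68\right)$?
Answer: $- \frac{55202}{29} \approx -1903.5$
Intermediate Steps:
$Y{\left(k,E \right)} = - 4 k$ ($Y{\left(k,E \right)} = \frac{\left(-12\right) k}{3} = - 4 k$)
$Y{\left(\left(1 + 7\right) - \frac{4}{4},J{\left(-1,5 \right)} \right)} \left(\frac{1}{-58} + 68\right) = - 4 \left(\left(1 + 7\right) - \frac{4}{4}\right) \left(\frac{1}{-58} + 68\right) = - 4 \left(8 - 1\right) \left(- \frac{1}{58} + 68\right) = - 4 \left(8 - 1\right) \frac{3943}{58} = \left(-4\right) 7 \cdot \frac{3943}{58} = \left(-28\right) \frac{3943}{58} = - \frac{55202}{29}$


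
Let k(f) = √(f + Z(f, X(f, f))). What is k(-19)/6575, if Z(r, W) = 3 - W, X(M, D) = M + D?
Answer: √22/6575 ≈ 0.00071337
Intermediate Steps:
X(M, D) = D + M
k(f) = √(3 - f) (k(f) = √(f + (3 - (f + f))) = √(f + (3 - 2*f)) = √(3 - f))
k(-19)/6575 = √(3 - 1*(-19))/6575 = √(3 + 19)*(1/6575) = √22*(1/6575) = √22/6575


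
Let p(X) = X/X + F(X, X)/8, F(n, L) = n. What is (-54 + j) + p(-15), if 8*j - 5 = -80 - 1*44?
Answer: -279/4 ≈ -69.750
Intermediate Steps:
j = -119/8 (j = 5/8 + (-80 - 1*44)/8 = 5/8 + (-80 - 44)/8 = 5/8 + (⅛)*(-124) = 5/8 - 31/2 = -119/8 ≈ -14.875)
p(X) = 1 + X/8 (p(X) = X/X + X/8 = 1 + X*(⅛) = 1 + X/8)
(-54 + j) + p(-15) = (-54 - 119/8) + (1 + (⅛)*(-15)) = -551/8 + (1 - 15/8) = -551/8 - 7/8 = -279/4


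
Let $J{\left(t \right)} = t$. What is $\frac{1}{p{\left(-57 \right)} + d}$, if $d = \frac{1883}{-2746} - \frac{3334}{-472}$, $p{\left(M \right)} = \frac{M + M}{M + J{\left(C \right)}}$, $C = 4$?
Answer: $\frac{17173484}{146468833} \approx 0.11725$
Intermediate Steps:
$p{\left(M \right)} = \frac{2 M}{4 + M}$ ($p{\left(M \right)} = \frac{M + M}{M + 4} = \frac{2 M}{4 + M}$)
$d = \frac{2066597}{324028}$ ($d = 1883 \left(- \frac{1}{2746}\right) - - \frac{1667}{236} = - \frac{1883}{2746} + \frac{1667}{236} = \frac{2066597}{324028} \approx 6.3778$)
$\frac{1}{p{\left(-57 \right)} + d} = \frac{1}{2 \left(-57\right) \frac{1}{4 - 57} + \frac{2066597}{324028}} = \frac{1}{2 \left(-57\right) \frac{1}{-53} + \frac{2066597}{324028}} = \frac{1}{2 \left(-57\right) \left(- \frac{1}{53}\right) + \frac{2066597}{324028}} = \frac{1}{\frac{114}{53} + \frac{2066597}{324028}} = \frac{1}{\frac{146468833}{17173484}} = \frac{17173484}{146468833}$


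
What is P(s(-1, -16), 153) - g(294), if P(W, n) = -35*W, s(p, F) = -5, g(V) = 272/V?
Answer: 25589/147 ≈ 174.07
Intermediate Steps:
P(s(-1, -16), 153) - g(294) = -35*(-5) - 272/294 = 175 - 272/294 = 175 - 1*136/147 = 175 - 136/147 = 25589/147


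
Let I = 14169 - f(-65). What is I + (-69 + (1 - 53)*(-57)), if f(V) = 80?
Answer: 16984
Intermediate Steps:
I = 14089 (I = 14169 - 1*80 = 14169 - 80 = 14089)
I + (-69 + (1 - 53)*(-57)) = 14089 + (-69 + (1 - 53)*(-57)) = 14089 + (-69 - 52*(-57)) = 14089 + (-69 + 2964) = 14089 + 2895 = 16984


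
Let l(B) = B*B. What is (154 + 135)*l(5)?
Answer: 7225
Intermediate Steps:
l(B) = B²
(154 + 135)*l(5) = (154 + 135)*5² = 289*25 = 7225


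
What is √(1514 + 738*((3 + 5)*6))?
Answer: √36938 ≈ 192.19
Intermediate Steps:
√(1514 + 738*((3 + 5)*6)) = √(1514 + 738*(8*6)) = √(1514 + 738*48) = √(1514 + 35424) = √36938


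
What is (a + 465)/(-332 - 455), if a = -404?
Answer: -61/787 ≈ -0.077510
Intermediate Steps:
(a + 465)/(-332 - 455) = (-404 + 465)/(-332 - 455) = 61/(-787) = 61*(-1/787) = -61/787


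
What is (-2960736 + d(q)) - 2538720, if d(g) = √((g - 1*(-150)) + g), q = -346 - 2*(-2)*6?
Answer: -5499456 + I*√494 ≈ -5.4995e+6 + 22.226*I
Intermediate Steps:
q = -322 (q = -346 - (-4)*6 = -346 - 1*(-24) = -346 + 24 = -322)
d(g) = √(150 + 2*g) (d(g) = √((g + 150) + g) = √((150 + g) + g) = √(150 + 2*g))
(-2960736 + d(q)) - 2538720 = (-2960736 + √(150 + 2*(-322))) - 2538720 = (-2960736 + √(150 - 644)) - 2538720 = (-2960736 + √(-494)) - 2538720 = (-2960736 + I*√494) - 2538720 = -5499456 + I*√494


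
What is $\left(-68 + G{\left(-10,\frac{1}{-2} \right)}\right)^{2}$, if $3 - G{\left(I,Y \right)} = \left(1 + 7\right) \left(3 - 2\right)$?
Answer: $5329$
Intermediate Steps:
$G{\left(I,Y \right)} = -5$ ($G{\left(I,Y \right)} = 3 - \left(1 + 7\right) \left(3 - 2\right) = 3 - 8 \cdot 1 = 3 - 8 = -5$)
$\left(-68 + G{\left(-10,\frac{1}{-2} \right)}\right)^{2} = \left(-68 - 5\right)^{2} = \left(-73\right)^{2} = 5329$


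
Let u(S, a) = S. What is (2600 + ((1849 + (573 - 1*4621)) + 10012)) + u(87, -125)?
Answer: 10500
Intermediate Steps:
(2600 + ((1849 + (573 - 1*4621)) + 10012)) + u(87, -125) = (2600 + ((1849 + (573 - 1*4621)) + 10012)) + 87 = (2600 + ((1849 + (573 - 4621)) + 10012)) + 87 = (2600 + ((1849 - 4048) + 10012)) + 87 = (2600 + (-2199 + 10012)) + 87 = (2600 + 7813) + 87 = 10413 + 87 = 10500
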